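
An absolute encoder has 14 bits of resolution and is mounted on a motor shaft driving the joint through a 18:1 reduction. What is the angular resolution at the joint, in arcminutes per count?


counts = 2^14 = 16384
effective counts at joint = 16384 * 18 = 294912
resolution = 360*60 / 294912
= 0.0732 arcmin/count


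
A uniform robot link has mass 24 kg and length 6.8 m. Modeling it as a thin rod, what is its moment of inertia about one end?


I = (1/3) * m * L^2
= (1/3) * 24 * 6.8^2
= 0.333333 * 24 * 46.24
= 369.92 kg*m^2


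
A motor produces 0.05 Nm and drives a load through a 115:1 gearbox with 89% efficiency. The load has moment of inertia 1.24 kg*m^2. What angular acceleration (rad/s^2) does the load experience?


tau_out = tau_motor * N * eta
= 0.05 * 115 * 0.89 = 5.1175 Nm
alpha = tau_out / I = 5.1175 / 1.24
= 4.127 rad/s^2


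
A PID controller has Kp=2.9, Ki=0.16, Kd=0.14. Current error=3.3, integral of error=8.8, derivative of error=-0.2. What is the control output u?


u = Kp*e + Ki*int(e) + Kd*de/dt
= 2.9*3.3 + 0.16*8.8 + 0.14*(-0.2)
= 9.57 + 1.408 + -0.028
= 10.95


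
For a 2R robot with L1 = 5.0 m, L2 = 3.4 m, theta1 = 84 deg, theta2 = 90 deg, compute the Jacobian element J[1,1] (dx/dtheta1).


J[1,1] = -L1*sin(t1) - L2*sin(t1+t2)
= -5.0*sin(84) - 3.4*sin(174)
= -5.328


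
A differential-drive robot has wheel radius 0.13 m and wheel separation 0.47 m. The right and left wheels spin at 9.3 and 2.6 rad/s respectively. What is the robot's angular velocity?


vR = r*wR = 0.13*9.3 = 1.209 m/s
vL = r*wL = 0.13*2.6 = 0.338 m/s
v = (vR+vL)/2 = 0.7735 m/s
omega = (vR-vL)/L = 1.8532 rad/s
angular velocity = 1.8532 rad/s


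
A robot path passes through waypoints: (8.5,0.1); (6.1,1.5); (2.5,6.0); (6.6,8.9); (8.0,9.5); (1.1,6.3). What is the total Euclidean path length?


Segment lengths:
  seg1 = sqrt((-2.4)^2 + (1.4)^2) = 2.7785
  seg2 = sqrt((-3.6)^2 + (4.5)^2) = 5.7628
  seg3 = sqrt((4.1)^2 + (2.9)^2) = 5.022
  seg4 = sqrt((1.4)^2 + (0.6)^2) = 1.5232
  seg5 = sqrt((-6.9)^2 + (-3.2)^2) = 7.6059
Total = 22.6923


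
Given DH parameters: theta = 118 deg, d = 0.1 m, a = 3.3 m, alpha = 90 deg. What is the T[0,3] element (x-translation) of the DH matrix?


T[0,3] = a * cos(theta)
= 3.3 * cos(118 deg)
= 3.3 * -0.4695
= -1.5493


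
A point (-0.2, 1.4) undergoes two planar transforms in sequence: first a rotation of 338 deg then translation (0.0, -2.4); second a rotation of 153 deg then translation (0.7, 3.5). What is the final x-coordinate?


After transform 1:
x1 = cos(338)*-0.2 - sin(338)*1.4 + 0.0 = 0.339
y1 = sin(338)*-0.2 + cos(338)*1.4 + -2.4 = -1.027
After transform 2:
x2 = cos(153)*0.339 - sin(153)*-1.027 + 0.7
= 0.8642


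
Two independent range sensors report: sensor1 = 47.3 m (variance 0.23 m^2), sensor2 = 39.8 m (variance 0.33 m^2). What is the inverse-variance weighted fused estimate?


w1 = (1/var1) / (1/var1 + 1/var2)
   = 4.3478 / (4.3478 + 3.0303) = 0.5893
w2 = 1 - w1 = 0.4107
fused = w1*s1 + w2*s2 = 27.8732 + 16.3464
= 44.2196 m


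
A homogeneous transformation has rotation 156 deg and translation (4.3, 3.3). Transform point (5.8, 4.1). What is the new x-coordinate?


x' = cos(theta)*px - sin(theta)*py + tx
= -0.9135*5.8 - 0.4067*4.1 + 4.3
= -2.6662


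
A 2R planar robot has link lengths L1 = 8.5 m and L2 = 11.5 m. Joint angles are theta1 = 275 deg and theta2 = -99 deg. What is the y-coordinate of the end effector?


Convert angles to radians: theta1 = 4.7997, theta2 = -1.7279
y = L1*sin(theta1) + L2*sin(theta1+theta2)
y = -8.4677 + 0.8022
y = -7.6655


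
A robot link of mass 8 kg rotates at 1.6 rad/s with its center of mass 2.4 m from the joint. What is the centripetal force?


F = m * omega^2 * r
= 8 * 1.6^2 * 2.4
= 8 * 2.56 * 2.4
= 49.152 N


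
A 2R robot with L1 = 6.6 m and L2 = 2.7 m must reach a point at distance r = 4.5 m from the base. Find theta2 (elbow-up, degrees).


cos(theta2) = (r^2 - L1^2 - L2^2) / (2*L1*L2)
cos(theta2) = (20.25 - 43.56 - 7.29) / 35.64
cos(theta2) = -0.858586
theta2 = 149.1582 degrees


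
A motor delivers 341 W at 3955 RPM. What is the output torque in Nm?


omega = 3955 * 2*pi/60 = 414.1666 rad/s
tau = P / omega = 341 / 414.1666
= 0.8233 Nm


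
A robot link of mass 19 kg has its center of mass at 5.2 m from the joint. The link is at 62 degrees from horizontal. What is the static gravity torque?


tau = m*g*L*cos(angle)
= 19 * 9.81 * 5.2 * cos(62 deg)
= 19 * 9.81 * 5.2 * 0.4695
= 455.025 Nm


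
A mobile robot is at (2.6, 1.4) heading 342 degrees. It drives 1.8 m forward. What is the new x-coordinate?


x_new = x0 + d*cos(theta)
= 2.6 + 1.8*cos(342)
= 2.6 + 1.7119
= 4.3119


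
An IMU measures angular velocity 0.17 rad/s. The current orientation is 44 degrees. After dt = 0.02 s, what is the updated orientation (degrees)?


delta_theta = w * dt = 0.17 * 0.02 = 0.0034 rad
= 0.1948 deg
theta_new = 44 + 0.1948 = 44.1948 deg


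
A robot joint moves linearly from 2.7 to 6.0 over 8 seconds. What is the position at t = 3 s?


s = t/T = 3/8 = 0.375
p(t) = p0 + (pf-p0)*s
= 2.7 + (6.0 - 2.7) * 0.375
= 3.9375


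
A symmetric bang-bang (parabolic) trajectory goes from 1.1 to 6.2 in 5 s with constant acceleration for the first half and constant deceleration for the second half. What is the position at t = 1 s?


Symmetric rest-to-rest: each phase covers (pf-p0)/2 in time T/2. 0.5*a*(T/2)^2 = (pf-p0)/2 => a = 4*(pf-p0)/T^2
a = 4*(6.2-1.1)/5^2 = 0.816
t = 1 is in the acceleration phase (t <= T/2).
p = p0 + 0.5*a*t^2 = 1.1 + 0.5*0.816*1^2
= 1.508


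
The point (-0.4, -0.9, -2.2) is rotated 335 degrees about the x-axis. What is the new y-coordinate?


Rotation about x-axis: y' = y*cos(theta) - z*sin(theta)
= -0.9 * 0.9063 - -2.2 * -0.4226
= -1.7454


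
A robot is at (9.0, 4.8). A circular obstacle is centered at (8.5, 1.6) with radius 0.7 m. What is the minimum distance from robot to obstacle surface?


center_dist = sqrt((9.0-8.5)^2 + (4.8-1.6)^2)
= sqrt(0.25 + 10.24)
= 3.2388
min_dist = center_dist - radius = 3.2388 - 0.7 = 2.5388 m


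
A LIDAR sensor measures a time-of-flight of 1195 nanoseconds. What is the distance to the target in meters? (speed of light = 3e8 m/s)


tof = 1195 ns = 1.195e-06 s
dist = c * tof / 2
= 3e8 * 1.195e-06 / 2
= 179.25 m


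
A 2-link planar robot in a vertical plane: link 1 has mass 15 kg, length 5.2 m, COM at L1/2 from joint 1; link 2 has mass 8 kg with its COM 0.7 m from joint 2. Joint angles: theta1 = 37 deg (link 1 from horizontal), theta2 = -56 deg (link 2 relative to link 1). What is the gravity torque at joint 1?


Horizontal distance from joint 1 to link-1 COM:
  x_c1 = (L1/2)*cos(t1) = 2.6 * 0.7986 = 2.0765 m
Horizontal distance from joint 1 to link-2 COM:
  x_c2 = L1*cos(t1) + Lc2*cos(t1+t2)
       = 5.2*0.7986 + 0.7*0.9455 = 4.8148 m
tau1 = m1*g*x_c1 + m2*g*x_c2
     = 15*9.81*2.0765 + 8*9.81*4.8148
     = 305.55 + 377.863
     = 683.4129 Nm


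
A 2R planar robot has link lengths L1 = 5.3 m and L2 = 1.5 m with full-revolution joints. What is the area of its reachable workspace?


r_max = L1 + L2 = 6.8 m
r_min = |L1 - L2| = 3.8 m
Area = pi*(r_max^2 - r_min^2)
= pi*(46.24 - 14.44)
= pi * 31.8
= 99.9026 m^2


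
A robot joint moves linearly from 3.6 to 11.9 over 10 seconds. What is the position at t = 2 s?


s = t/T = 2/10 = 0.2
p(t) = p0 + (pf-p0)*s
= 3.6 + (11.9 - 3.6) * 0.2
= 5.26


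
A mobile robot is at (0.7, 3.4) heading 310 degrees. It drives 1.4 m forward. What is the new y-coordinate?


y_new = y0 + d*sin(theta)
= 3.4 + 1.4*sin(310)
= 3.4 + -1.0725
= 2.3275


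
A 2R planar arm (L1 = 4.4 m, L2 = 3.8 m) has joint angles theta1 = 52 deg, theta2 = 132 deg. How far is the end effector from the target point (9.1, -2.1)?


End effector via forward kinematics:
x = L1*cos(t1) + L2*cos(t1+t2) = -1.0818
y = L1*sin(t1) + L2*sin(t1+t2) = 3.2022
Distance to target:
d = sqrt((9.1 - -1.0818)^2 + (-2.1 - 3.2022)^2)
= sqrt(103.6697 + 28.113)
= 11.4797 m


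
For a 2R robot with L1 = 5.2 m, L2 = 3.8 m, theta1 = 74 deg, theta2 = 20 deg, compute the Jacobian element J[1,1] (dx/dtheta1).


J[1,1] = -L1*sin(t1) - L2*sin(t1+t2)
= -5.2*sin(74) - 3.8*sin(94)
= -8.7893


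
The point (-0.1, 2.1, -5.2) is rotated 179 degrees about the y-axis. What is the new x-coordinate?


Rotation about y-axis: x' = x*cos(theta) + z*sin(theta)
= -0.1 * -0.9998 + -5.2 * 0.0175
= 0.0092


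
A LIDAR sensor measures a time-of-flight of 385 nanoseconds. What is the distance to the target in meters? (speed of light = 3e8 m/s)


tof = 385 ns = 3.85e-07 s
dist = c * tof / 2
= 3e8 * 3.85e-07 / 2
= 57.75 m


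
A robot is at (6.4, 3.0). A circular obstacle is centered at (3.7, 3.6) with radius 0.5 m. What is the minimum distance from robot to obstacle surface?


center_dist = sqrt((6.4-3.7)^2 + (3.0-3.6)^2)
= sqrt(7.29 + 0.36)
= 2.7659
min_dist = center_dist - radius = 2.7659 - 0.5 = 2.2659 m


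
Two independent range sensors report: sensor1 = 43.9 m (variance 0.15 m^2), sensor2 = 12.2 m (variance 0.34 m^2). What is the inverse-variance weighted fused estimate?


w1 = (1/var1) / (1/var1 + 1/var2)
   = 6.6667 / (6.6667 + 2.9412) = 0.6939
w2 = 1 - w1 = 0.3061
fused = w1*s1 + w2*s2 = 30.4612 + 3.7347
= 34.1959 m


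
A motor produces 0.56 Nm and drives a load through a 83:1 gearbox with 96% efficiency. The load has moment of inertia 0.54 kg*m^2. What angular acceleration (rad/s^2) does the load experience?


tau_out = tau_motor * N * eta
= 0.56 * 83 * 0.96 = 44.6208 Nm
alpha = tau_out / I = 44.6208 / 0.54
= 82.6311 rad/s^2


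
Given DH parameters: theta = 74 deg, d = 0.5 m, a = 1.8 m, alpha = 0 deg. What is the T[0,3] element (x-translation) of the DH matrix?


T[0,3] = a * cos(theta)
= 1.8 * cos(74 deg)
= 1.8 * 0.2756
= 0.4961


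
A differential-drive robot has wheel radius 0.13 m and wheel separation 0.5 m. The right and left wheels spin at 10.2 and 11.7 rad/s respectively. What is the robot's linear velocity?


vR = r*wR = 0.13*10.2 = 1.326 m/s
vL = r*wL = 0.13*11.7 = 1.521 m/s
v = (vR+vL)/2 = 1.4235 m/s
omega = (vR-vL)/L = -0.39 rad/s
linear velocity = 1.4235 m/s


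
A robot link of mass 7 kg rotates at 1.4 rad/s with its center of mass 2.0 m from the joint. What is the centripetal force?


F = m * omega^2 * r
= 7 * 1.4^2 * 2.0
= 7 * 1.96 * 2.0
= 27.44 N


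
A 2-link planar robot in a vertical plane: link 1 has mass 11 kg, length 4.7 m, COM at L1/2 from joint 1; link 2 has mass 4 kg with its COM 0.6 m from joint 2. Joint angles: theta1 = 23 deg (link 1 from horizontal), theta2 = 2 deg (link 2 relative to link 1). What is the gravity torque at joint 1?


Horizontal distance from joint 1 to link-1 COM:
  x_c1 = (L1/2)*cos(t1) = 2.35 * 0.9205 = 2.1632 m
Horizontal distance from joint 1 to link-2 COM:
  x_c2 = L1*cos(t1) + Lc2*cos(t1+t2)
       = 4.7*0.9205 + 0.6*0.9063 = 4.8702 m
tau1 = m1*g*x_c1 + m2*g*x_c2
     = 11*9.81*2.1632 + 4*9.81*4.8702
     = 233.4294 + 191.105
     = 424.5344 Nm


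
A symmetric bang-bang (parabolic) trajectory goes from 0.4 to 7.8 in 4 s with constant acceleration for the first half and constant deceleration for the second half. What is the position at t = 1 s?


Symmetric rest-to-rest: each phase covers (pf-p0)/2 in time T/2. 0.5*a*(T/2)^2 = (pf-p0)/2 => a = 4*(pf-p0)/T^2
a = 4*(7.8-0.4)/4^2 = 1.85
t = 1 is in the acceleration phase (t <= T/2).
p = p0 + 0.5*a*t^2 = 0.4 + 0.5*1.85*1^2
= 1.325


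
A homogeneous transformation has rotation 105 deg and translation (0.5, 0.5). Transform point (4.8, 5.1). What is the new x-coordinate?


x' = cos(theta)*px - sin(theta)*py + tx
= -0.2588*4.8 - 0.9659*5.1 + 0.5
= -5.6686


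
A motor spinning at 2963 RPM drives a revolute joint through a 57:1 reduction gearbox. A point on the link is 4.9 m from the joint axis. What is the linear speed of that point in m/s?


omega_motor = 2963 * 2*pi/60 = 310.2846 rad/s
omega_joint = omega_motor / 57 = 5.4436 rad/s
v = omega_joint * r = 5.4436 * 4.9
= 26.6736 m/s


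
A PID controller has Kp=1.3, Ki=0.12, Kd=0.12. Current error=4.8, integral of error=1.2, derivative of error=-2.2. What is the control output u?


u = Kp*e + Ki*int(e) + Kd*de/dt
= 1.3*4.8 + 0.12*1.2 + 0.12*(-2.2)
= 6.24 + 0.144 + -0.264
= 6.12


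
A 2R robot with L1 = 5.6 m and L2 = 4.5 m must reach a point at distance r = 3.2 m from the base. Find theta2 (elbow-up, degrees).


cos(theta2) = (r^2 - L1^2 - L2^2) / (2*L1*L2)
cos(theta2) = (10.24 - 31.36 - 20.25) / 50.4
cos(theta2) = -0.820833
theta2 = 145.1683 degrees


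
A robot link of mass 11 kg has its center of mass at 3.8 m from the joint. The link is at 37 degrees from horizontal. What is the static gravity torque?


tau = m*g*L*cos(angle)
= 11 * 9.81 * 3.8 * cos(37 deg)
= 11 * 9.81 * 3.8 * 0.7986
= 327.4869 Nm


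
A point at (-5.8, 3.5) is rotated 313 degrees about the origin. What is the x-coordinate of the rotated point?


x' = x*cos(theta) - y*sin(theta)
cos(313 deg) = 0.682, sin(313 deg) = -0.7314
x' = -5.8 * 0.682 - 3.5 * -0.7314
= -3.9556 - -2.5597
= -1.3959


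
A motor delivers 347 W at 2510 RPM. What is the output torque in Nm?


omega = 2510 * 2*pi/60 = 262.8466 rad/s
tau = P / omega = 347 / 262.8466
= 1.3202 Nm


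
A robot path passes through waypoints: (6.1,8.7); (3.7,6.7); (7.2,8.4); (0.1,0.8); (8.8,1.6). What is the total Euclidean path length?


Segment lengths:
  seg1 = sqrt((-2.4)^2 + (-2.0)^2) = 3.1241
  seg2 = sqrt((3.5)^2 + (1.7)^2) = 3.891
  seg3 = sqrt((-7.1)^2 + (-7.6)^2) = 10.4005
  seg4 = sqrt((8.7)^2 + (0.8)^2) = 8.7367
Total = 26.1523


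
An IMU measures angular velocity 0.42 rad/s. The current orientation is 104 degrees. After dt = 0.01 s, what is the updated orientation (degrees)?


delta_theta = w * dt = 0.42 * 0.01 = 0.0042 rad
= 0.2406 deg
theta_new = 104 + 0.2406 = 104.2406 deg


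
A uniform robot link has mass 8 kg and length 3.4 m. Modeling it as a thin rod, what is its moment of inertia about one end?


I = (1/3) * m * L^2
= (1/3) * 8 * 3.4^2
= 0.333333 * 8 * 11.56
= 30.8267 kg*m^2


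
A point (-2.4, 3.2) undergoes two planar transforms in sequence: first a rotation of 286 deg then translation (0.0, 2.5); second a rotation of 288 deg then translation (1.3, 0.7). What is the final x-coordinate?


After transform 1:
x1 = cos(286)*-2.4 - sin(286)*3.2 + 0.0 = 2.4145
y1 = sin(286)*-2.4 + cos(286)*3.2 + 2.5 = 5.6891
After transform 2:
x2 = cos(288)*2.4145 - sin(288)*5.6891 + 1.3
= 7.4567


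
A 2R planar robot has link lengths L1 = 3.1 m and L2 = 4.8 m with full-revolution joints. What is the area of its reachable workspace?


r_max = L1 + L2 = 7.9 m
r_min = |L1 - L2| = 1.7 m
Area = pi*(r_max^2 - r_min^2)
= pi*(62.41 - 2.89)
= pi * 59.52
= 186.9876 m^2


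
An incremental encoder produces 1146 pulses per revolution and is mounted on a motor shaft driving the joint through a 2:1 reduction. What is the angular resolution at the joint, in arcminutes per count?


counts per rev = 1146
effective counts at joint = 1146 * 2 = 2292
resolution = 360*60 / 2292
= 9.4241 arcmin/count


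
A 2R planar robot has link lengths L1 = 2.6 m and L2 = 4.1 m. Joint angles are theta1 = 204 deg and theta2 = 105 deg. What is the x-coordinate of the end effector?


Convert angles to radians: theta1 = 3.5605, theta2 = 1.8326
x = L1*cos(theta1) + L2*cos(theta1+theta2)
x = -2.3752 + 2.5802
x = 0.205


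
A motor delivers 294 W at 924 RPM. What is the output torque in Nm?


omega = 924 * 2*pi/60 = 96.7611 rad/s
tau = P / omega = 294 / 96.7611
= 3.0384 Nm


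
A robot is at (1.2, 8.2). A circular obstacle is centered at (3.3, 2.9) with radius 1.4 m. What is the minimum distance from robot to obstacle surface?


center_dist = sqrt((1.2-3.3)^2 + (8.2-2.9)^2)
= sqrt(4.41 + 28.09)
= 5.7009
min_dist = center_dist - radius = 5.7009 - 1.4 = 4.3009 m


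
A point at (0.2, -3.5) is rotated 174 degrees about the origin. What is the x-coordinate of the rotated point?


x' = x*cos(theta) - y*sin(theta)
cos(174 deg) = -0.9945, sin(174 deg) = 0.1045
x' = 0.2 * -0.9945 - -3.5 * 0.1045
= -0.1989 - -0.3658
= 0.1669


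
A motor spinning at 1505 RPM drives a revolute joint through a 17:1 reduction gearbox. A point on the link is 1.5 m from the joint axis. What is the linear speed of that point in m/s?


omega_motor = 1505 * 2*pi/60 = 157.6032 rad/s
omega_joint = omega_motor / 17 = 9.2708 rad/s
v = omega_joint * r = 9.2708 * 1.5
= 13.9062 m/s


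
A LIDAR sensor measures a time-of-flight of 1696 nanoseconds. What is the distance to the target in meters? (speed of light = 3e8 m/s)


tof = 1696 ns = 1.696e-06 s
dist = c * tof / 2
= 3e8 * 1.696e-06 / 2
= 254.4 m


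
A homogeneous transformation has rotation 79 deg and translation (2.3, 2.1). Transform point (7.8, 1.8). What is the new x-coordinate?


x' = cos(theta)*px - sin(theta)*py + tx
= 0.1908*7.8 - 0.9816*1.8 + 2.3
= 2.0214


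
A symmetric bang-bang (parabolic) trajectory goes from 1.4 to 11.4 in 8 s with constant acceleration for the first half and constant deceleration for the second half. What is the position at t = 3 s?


Symmetric rest-to-rest: each phase covers (pf-p0)/2 in time T/2. 0.5*a*(T/2)^2 = (pf-p0)/2 => a = 4*(pf-p0)/T^2
a = 4*(11.4-1.4)/8^2 = 0.625
t = 3 is in the acceleration phase (t <= T/2).
p = p0 + 0.5*a*t^2 = 1.4 + 0.5*0.625*3^2
= 4.2125


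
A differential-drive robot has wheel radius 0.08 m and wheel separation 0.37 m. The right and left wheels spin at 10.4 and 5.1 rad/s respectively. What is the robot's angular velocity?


vR = r*wR = 0.08*10.4 = 0.832 m/s
vL = r*wL = 0.08*5.1 = 0.408 m/s
v = (vR+vL)/2 = 0.62 m/s
omega = (vR-vL)/L = 1.1459 rad/s
angular velocity = 1.1459 rad/s


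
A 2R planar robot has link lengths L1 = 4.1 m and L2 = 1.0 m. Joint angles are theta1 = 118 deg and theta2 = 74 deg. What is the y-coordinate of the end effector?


Convert angles to radians: theta1 = 2.0595, theta2 = 1.2915
y = L1*sin(theta1) + L2*sin(theta1+theta2)
y = 3.6201 + -0.2079
y = 3.4122


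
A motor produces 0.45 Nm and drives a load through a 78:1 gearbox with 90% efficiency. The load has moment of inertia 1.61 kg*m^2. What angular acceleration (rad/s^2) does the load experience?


tau_out = tau_motor * N * eta
= 0.45 * 78 * 0.9 = 31.59 Nm
alpha = tau_out / I = 31.59 / 1.61
= 19.6211 rad/s^2


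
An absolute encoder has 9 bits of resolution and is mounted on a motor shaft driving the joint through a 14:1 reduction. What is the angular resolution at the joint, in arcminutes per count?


counts = 2^9 = 512
effective counts at joint = 512 * 14 = 7168
resolution = 360*60 / 7168
= 3.0134 arcmin/count


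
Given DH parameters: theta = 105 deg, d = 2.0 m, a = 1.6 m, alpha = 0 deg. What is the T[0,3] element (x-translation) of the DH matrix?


T[0,3] = a * cos(theta)
= 1.6 * cos(105 deg)
= 1.6 * -0.2588
= -0.4141


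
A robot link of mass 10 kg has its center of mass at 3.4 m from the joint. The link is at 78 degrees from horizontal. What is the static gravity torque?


tau = m*g*L*cos(angle)
= 10 * 9.81 * 3.4 * cos(78 deg)
= 10 * 9.81 * 3.4 * 0.2079
= 69.3469 Nm


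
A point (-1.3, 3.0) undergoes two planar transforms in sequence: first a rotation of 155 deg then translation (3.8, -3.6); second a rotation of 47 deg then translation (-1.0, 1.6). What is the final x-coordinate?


After transform 1:
x1 = cos(155)*-1.3 - sin(155)*3.0 + 3.8 = 3.7103
y1 = sin(155)*-1.3 + cos(155)*3.0 + -3.6 = -6.8683
After transform 2:
x2 = cos(47)*3.7103 - sin(47)*-6.8683 + -1.0
= 6.5536


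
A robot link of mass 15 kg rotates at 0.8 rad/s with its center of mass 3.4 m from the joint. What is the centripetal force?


F = m * omega^2 * r
= 15 * 0.8^2 * 3.4
= 15 * 0.64 * 3.4
= 32.64 N


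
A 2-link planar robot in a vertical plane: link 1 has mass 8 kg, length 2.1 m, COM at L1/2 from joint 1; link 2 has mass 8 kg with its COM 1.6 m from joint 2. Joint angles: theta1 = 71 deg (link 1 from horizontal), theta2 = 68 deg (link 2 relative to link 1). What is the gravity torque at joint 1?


Horizontal distance from joint 1 to link-1 COM:
  x_c1 = (L1/2)*cos(t1) = 1.05 * 0.3256 = 0.3418 m
Horizontal distance from joint 1 to link-2 COM:
  x_c2 = L1*cos(t1) + Lc2*cos(t1+t2)
       = 2.1*0.3256 + 1.6*-0.7547 = -0.5238 m
tau1 = m1*g*x_c1 + m2*g*x_c2
     = 8*9.81*0.3418 + 8*9.81*-0.5238
     = 26.8281 + -41.1111
     = -14.283 Nm


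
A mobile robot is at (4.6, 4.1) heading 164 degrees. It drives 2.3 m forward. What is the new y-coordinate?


y_new = y0 + d*sin(theta)
= 4.1 + 2.3*sin(164)
= 4.1 + 0.634
= 4.734


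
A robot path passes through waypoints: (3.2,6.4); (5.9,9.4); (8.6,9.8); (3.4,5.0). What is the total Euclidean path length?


Segment lengths:
  seg1 = sqrt((2.7)^2 + (3.0)^2) = 4.0361
  seg2 = sqrt((2.7)^2 + (0.4)^2) = 2.7295
  seg3 = sqrt((-5.2)^2 + (-4.8)^2) = 7.0767
Total = 13.8423


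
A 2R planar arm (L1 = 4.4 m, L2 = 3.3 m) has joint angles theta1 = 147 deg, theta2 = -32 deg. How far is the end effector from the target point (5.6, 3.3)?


End effector via forward kinematics:
x = L1*cos(t1) + L2*cos(t1+t2) = -5.0848
y = L1*sin(t1) + L2*sin(t1+t2) = 5.3872
Distance to target:
d = sqrt((5.6 - -5.0848)^2 + (3.3 - 5.3872)^2)
= sqrt(114.1648 + 4.3565)
= 10.8867 m


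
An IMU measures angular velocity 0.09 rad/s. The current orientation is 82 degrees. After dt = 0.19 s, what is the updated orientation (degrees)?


delta_theta = w * dt = 0.09 * 0.19 = 0.0171 rad
= 0.9798 deg
theta_new = 82 + 0.9798 = 82.9798 deg


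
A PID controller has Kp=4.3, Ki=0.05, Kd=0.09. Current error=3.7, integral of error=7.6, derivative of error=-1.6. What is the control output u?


u = Kp*e + Ki*int(e) + Kd*de/dt
= 4.3*3.7 + 0.05*7.6 + 0.09*(-1.6)
= 15.91 + 0.38 + -0.144
= 16.146


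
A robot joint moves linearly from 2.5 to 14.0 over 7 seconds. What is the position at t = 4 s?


s = t/T = 4/7 = 0.5714
p(t) = p0 + (pf-p0)*s
= 2.5 + (14.0 - 2.5) * 0.5714
= 9.0714


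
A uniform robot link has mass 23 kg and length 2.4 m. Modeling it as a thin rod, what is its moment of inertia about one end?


I = (1/3) * m * L^2
= (1/3) * 23 * 2.4^2
= 0.333333 * 23 * 5.76
= 44.16 kg*m^2


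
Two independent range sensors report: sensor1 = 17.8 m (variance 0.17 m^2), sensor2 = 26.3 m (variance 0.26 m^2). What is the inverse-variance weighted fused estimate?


w1 = (1/var1) / (1/var1 + 1/var2)
   = 5.8824 / (5.8824 + 3.8462) = 0.6047
w2 = 1 - w1 = 0.3953
fused = w1*s1 + w2*s2 = 10.7628 + 10.3977
= 21.1605 m


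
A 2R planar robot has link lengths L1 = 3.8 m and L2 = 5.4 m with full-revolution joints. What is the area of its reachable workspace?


r_max = L1 + L2 = 9.2 m
r_min = |L1 - L2| = 1.6 m
Area = pi*(r_max^2 - r_min^2)
= pi*(84.64 - 2.56)
= pi * 82.08
= 257.8619 m^2


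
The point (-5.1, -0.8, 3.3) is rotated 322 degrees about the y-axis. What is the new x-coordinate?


Rotation about y-axis: x' = x*cos(theta) + z*sin(theta)
= -5.1 * 0.788 + 3.3 * -0.6157
= -6.0505


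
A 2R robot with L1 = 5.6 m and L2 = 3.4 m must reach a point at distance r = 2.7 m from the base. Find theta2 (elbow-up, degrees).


cos(theta2) = (r^2 - L1^2 - L2^2) / (2*L1*L2)
cos(theta2) = (7.29 - 31.36 - 11.56) / 38.08
cos(theta2) = -0.935662
theta2 = 159.3353 degrees


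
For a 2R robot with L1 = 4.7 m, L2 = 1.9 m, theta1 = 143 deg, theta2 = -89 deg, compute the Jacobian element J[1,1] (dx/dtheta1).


J[1,1] = -L1*sin(t1) - L2*sin(t1+t2)
= -4.7*sin(143) - 1.9*sin(54)
= -4.3657


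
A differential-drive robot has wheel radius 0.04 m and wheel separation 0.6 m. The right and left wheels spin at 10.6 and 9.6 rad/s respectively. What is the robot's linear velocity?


vR = r*wR = 0.04*10.6 = 0.424 m/s
vL = r*wL = 0.04*9.6 = 0.384 m/s
v = (vR+vL)/2 = 0.404 m/s
omega = (vR-vL)/L = 0.0667 rad/s
linear velocity = 0.404 m/s


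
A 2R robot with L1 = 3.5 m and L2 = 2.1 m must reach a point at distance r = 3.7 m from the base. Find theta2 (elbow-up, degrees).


cos(theta2) = (r^2 - L1^2 - L2^2) / (2*L1*L2)
cos(theta2) = (13.69 - 12.25 - 4.41) / 14.7
cos(theta2) = -0.202041
theta2 = 101.6563 degrees


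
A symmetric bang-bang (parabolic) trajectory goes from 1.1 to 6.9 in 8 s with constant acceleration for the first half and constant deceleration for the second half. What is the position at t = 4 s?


Symmetric rest-to-rest: each phase covers (pf-p0)/2 in time T/2. 0.5*a*(T/2)^2 = (pf-p0)/2 => a = 4*(pf-p0)/T^2
a = 4*(6.9-1.1)/8^2 = 0.3625
t = 4 is in the acceleration phase (t <= T/2).
p = p0 + 0.5*a*t^2 = 1.1 + 0.5*0.3625*4^2
= 4.0


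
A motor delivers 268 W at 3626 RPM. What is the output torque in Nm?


omega = 3626 * 2*pi/60 = 379.7138 rad/s
tau = P / omega = 268 / 379.7138
= 0.7058 Nm


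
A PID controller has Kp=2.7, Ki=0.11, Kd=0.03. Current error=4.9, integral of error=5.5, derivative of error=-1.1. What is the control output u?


u = Kp*e + Ki*int(e) + Kd*de/dt
= 2.7*4.9 + 0.11*5.5 + 0.03*(-1.1)
= 13.23 + 0.605 + -0.033
= 13.802


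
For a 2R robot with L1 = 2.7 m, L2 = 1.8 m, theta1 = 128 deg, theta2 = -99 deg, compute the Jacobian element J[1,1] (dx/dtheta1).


J[1,1] = -L1*sin(t1) - L2*sin(t1+t2)
= -2.7*sin(128) - 1.8*sin(29)
= -3.0003


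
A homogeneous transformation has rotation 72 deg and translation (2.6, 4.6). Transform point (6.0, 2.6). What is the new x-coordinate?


x' = cos(theta)*px - sin(theta)*py + tx
= 0.309*6.0 - 0.9511*2.6 + 2.6
= 1.9814


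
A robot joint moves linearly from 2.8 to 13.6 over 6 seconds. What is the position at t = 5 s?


s = t/T = 5/6 = 0.8333
p(t) = p0 + (pf-p0)*s
= 2.8 + (13.6 - 2.8) * 0.8333
= 11.8


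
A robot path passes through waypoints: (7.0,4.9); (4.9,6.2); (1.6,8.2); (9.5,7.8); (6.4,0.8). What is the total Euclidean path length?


Segment lengths:
  seg1 = sqrt((-2.1)^2 + (1.3)^2) = 2.4698
  seg2 = sqrt((-3.3)^2 + (2.0)^2) = 3.8588
  seg3 = sqrt((7.9)^2 + (-0.4)^2) = 7.9101
  seg4 = sqrt((-3.1)^2 + (-7.0)^2) = 7.6557
Total = 21.8944


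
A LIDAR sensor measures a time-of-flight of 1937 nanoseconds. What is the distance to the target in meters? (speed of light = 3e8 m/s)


tof = 1937 ns = 1.937e-06 s
dist = c * tof / 2
= 3e8 * 1.937e-06 / 2
= 290.55 m


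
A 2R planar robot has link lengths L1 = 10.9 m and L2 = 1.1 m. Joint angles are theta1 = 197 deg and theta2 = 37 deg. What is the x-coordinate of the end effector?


Convert angles to radians: theta1 = 3.4383, theta2 = 0.6458
x = L1*cos(theta1) + L2*cos(theta1+theta2)
x = -10.4237 + -0.6466
x = -11.0703


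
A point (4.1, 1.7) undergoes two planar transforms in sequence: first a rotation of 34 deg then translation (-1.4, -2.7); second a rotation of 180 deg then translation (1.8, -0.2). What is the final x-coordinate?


After transform 1:
x1 = cos(34)*4.1 - sin(34)*1.7 + -1.4 = 1.0484
y1 = sin(34)*4.1 + cos(34)*1.7 + -2.7 = 1.0021
After transform 2:
x2 = cos(180)*1.0484 - sin(180)*1.0021 + 1.8
= 0.7516


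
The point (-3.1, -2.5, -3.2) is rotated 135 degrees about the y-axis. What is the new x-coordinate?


Rotation about y-axis: x' = x*cos(theta) + z*sin(theta)
= -3.1 * -0.7071 + -3.2 * 0.7071
= -0.0707


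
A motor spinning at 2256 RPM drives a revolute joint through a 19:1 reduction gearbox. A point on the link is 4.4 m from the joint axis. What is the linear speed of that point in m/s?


omega_motor = 2256 * 2*pi/60 = 236.2478 rad/s
omega_joint = omega_motor / 19 = 12.4341 rad/s
v = omega_joint * r = 12.4341 * 4.4
= 54.71 m/s


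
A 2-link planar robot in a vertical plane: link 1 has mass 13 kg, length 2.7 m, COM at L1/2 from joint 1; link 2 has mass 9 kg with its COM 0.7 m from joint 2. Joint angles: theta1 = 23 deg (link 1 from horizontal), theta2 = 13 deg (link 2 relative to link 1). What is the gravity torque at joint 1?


Horizontal distance from joint 1 to link-1 COM:
  x_c1 = (L1/2)*cos(t1) = 1.35 * 0.9205 = 1.2427 m
Horizontal distance from joint 1 to link-2 COM:
  x_c2 = L1*cos(t1) + Lc2*cos(t1+t2)
       = 2.7*0.9205 + 0.7*0.809 = 3.0517 m
tau1 = m1*g*x_c1 + m2*g*x_c2
     = 13*9.81*1.2427 + 9*9.81*3.0517
     = 158.4792 + 269.4324
     = 427.9116 Nm


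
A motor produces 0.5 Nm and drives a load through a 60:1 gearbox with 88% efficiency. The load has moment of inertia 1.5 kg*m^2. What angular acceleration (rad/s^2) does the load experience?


tau_out = tau_motor * N * eta
= 0.5 * 60 * 0.88 = 26.4 Nm
alpha = tau_out / I = 26.4 / 1.5
= 17.6 rad/s^2


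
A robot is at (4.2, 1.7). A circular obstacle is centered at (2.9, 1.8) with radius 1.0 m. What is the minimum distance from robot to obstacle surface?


center_dist = sqrt((4.2-2.9)^2 + (1.7-1.8)^2)
= sqrt(1.69 + 0.01)
= 1.3038
min_dist = center_dist - radius = 1.3038 - 1.0 = 0.3038 m


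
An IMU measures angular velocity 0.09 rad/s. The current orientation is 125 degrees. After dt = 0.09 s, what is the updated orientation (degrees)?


delta_theta = w * dt = 0.09 * 0.09 = 0.0081 rad
= 0.4641 deg
theta_new = 125 + 0.4641 = 125.4641 deg


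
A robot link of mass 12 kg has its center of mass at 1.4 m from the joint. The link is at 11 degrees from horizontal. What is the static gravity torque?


tau = m*g*L*cos(angle)
= 12 * 9.81 * 1.4 * cos(11 deg)
= 12 * 9.81 * 1.4 * 0.9816
= 161.78 Nm


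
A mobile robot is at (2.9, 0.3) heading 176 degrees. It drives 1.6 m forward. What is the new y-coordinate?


y_new = y0 + d*sin(theta)
= 0.3 + 1.6*sin(176)
= 0.3 + 0.1116
= 0.4116


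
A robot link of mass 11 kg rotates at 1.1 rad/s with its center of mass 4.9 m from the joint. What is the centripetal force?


F = m * omega^2 * r
= 11 * 1.1^2 * 4.9
= 11 * 1.21 * 4.9
= 65.219 N


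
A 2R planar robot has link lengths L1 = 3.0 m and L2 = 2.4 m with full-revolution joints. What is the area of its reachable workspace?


r_max = L1 + L2 = 5.4 m
r_min = |L1 - L2| = 0.6 m
Area = pi*(r_max^2 - r_min^2)
= pi*(29.16 - 0.36)
= pi * 28.8
= 90.4779 m^2


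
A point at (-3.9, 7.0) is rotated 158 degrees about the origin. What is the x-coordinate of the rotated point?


x' = x*cos(theta) - y*sin(theta)
cos(158 deg) = -0.9272, sin(158 deg) = 0.3746
x' = -3.9 * -0.9272 - 7.0 * 0.3746
= 3.616 - 2.6222
= 0.9938


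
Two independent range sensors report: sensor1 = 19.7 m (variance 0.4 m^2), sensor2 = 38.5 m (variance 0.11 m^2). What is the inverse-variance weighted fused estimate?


w1 = (1/var1) / (1/var1 + 1/var2)
   = 2.5 / (2.5 + 9.0909) = 0.2157
w2 = 1 - w1 = 0.7843
fused = w1*s1 + w2*s2 = 4.249 + 30.1961
= 34.4451 m


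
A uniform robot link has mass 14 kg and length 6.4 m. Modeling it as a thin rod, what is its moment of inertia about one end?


I = (1/3) * m * L^2
= (1/3) * 14 * 6.4^2
= 0.333333 * 14 * 40.96
= 191.1467 kg*m^2


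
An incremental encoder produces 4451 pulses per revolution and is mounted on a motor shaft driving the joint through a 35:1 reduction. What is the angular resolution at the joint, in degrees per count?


counts per rev = 4451
effective counts at joint = 4451 * 35 = 155785
resolution = 360 / 155785
= 0.0023 deg/count


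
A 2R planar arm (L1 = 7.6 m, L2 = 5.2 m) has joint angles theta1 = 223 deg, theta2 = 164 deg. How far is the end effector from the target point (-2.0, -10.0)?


End effector via forward kinematics:
x = L1*cos(t1) + L2*cos(t1+t2) = -0.9251
y = L1*sin(t1) + L2*sin(t1+t2) = -2.8224
Distance to target:
d = sqrt((-2.0 - -0.9251)^2 + (-10.0 - -2.8224)^2)
= sqrt(1.1555 + 51.5174)
= 7.2576 m


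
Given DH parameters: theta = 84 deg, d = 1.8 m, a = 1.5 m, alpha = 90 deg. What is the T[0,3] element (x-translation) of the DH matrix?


T[0,3] = a * cos(theta)
= 1.5 * cos(84 deg)
= 1.5 * 0.1045
= 0.1568


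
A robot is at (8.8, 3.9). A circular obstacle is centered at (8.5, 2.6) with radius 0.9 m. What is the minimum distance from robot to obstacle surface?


center_dist = sqrt((8.8-8.5)^2 + (3.9-2.6)^2)
= sqrt(0.09 + 1.69)
= 1.3342
min_dist = center_dist - radius = 1.3342 - 0.9 = 0.4342 m


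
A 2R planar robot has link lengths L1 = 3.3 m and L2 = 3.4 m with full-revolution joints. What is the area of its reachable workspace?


r_max = L1 + L2 = 6.7 m
r_min = |L1 - L2| = 0.1 m
Area = pi*(r_max^2 - r_min^2)
= pi*(44.89 - 0.01)
= pi * 44.88
= 140.9947 m^2


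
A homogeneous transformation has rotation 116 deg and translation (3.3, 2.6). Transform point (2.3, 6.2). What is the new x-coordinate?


x' = cos(theta)*px - sin(theta)*py + tx
= -0.4384*2.3 - 0.8988*6.2 + 3.3
= -3.2808


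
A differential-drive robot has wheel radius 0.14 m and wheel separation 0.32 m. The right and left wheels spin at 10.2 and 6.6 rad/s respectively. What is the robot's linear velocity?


vR = r*wR = 0.14*10.2 = 1.428 m/s
vL = r*wL = 0.14*6.6 = 0.924 m/s
v = (vR+vL)/2 = 1.176 m/s
omega = (vR-vL)/L = 1.575 rad/s
linear velocity = 1.176 m/s


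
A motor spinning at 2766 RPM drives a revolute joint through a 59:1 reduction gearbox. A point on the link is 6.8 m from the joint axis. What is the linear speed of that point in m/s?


omega_motor = 2766 * 2*pi/60 = 289.6548 rad/s
omega_joint = omega_motor / 59 = 4.9094 rad/s
v = omega_joint * r = 4.9094 * 6.8
= 33.3839 m/s


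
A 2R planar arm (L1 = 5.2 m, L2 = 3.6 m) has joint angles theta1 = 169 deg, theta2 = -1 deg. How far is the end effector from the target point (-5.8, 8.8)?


End effector via forward kinematics:
x = L1*cos(t1) + L2*cos(t1+t2) = -8.6258
y = L1*sin(t1) + L2*sin(t1+t2) = 1.7407
Distance to target:
d = sqrt((-5.8 - -8.6258)^2 + (8.8 - 1.7407)^2)
= sqrt(7.9851 + 49.8339)
= 7.6039 m


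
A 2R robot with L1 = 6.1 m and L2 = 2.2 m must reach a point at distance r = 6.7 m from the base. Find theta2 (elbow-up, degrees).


cos(theta2) = (r^2 - L1^2 - L2^2) / (2*L1*L2)
cos(theta2) = (44.89 - 37.21 - 4.84) / 26.84
cos(theta2) = 0.105812
theta2 = 83.926 degrees


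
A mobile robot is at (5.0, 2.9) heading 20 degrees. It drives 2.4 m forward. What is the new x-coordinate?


x_new = x0 + d*cos(theta)
= 5.0 + 2.4*cos(20)
= 5.0 + 2.2553
= 7.2553


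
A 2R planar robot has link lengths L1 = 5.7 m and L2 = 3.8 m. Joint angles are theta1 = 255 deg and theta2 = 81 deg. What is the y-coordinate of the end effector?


Convert angles to radians: theta1 = 4.4506, theta2 = 1.4137
y = L1*sin(theta1) + L2*sin(theta1+theta2)
y = -5.5058 + -1.5456
y = -7.0514


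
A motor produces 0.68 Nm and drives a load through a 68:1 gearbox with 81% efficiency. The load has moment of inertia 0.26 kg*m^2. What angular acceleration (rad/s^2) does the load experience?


tau_out = tau_motor * N * eta
= 0.68 * 68 * 0.81 = 37.4544 Nm
alpha = tau_out / I = 37.4544 / 0.26
= 144.0554 rad/s^2


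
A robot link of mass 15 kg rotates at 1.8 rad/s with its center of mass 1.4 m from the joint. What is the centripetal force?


F = m * omega^2 * r
= 15 * 1.8^2 * 1.4
= 15 * 3.24 * 1.4
= 68.04 N


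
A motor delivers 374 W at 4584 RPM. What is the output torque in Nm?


omega = 4584 * 2*pi/60 = 480.0354 rad/s
tau = P / omega = 374 / 480.0354
= 0.7791 Nm


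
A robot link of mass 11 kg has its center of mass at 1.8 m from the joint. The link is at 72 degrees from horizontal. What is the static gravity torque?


tau = m*g*L*cos(angle)
= 11 * 9.81 * 1.8 * cos(72 deg)
= 11 * 9.81 * 1.8 * 0.309
= 60.0228 Nm


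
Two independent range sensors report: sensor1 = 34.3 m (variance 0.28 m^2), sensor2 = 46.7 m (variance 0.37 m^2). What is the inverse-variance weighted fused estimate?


w1 = (1/var1) / (1/var1 + 1/var2)
   = 3.5714 / (3.5714 + 2.7027) = 0.5692
w2 = 1 - w1 = 0.4308
fused = w1*s1 + w2*s2 = 19.5246 + 20.1169
= 39.6415 m


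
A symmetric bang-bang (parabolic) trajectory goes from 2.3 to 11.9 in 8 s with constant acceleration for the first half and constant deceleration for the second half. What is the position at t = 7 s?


Symmetric rest-to-rest: each phase covers (pf-p0)/2 in time T/2. 0.5*a*(T/2)^2 = (pf-p0)/2 => a = 4*(pf-p0)/T^2
a = 4*(11.9-2.3)/8^2 = 0.6
t = 7 is in the deceleration phase (t > T/2).
p = pf - 0.5*a*(T-t)^2 = 11.9 - 0.5*0.6*1^2
= 11.6


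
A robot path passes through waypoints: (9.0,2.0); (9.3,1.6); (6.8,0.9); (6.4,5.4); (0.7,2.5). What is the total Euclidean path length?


Segment lengths:
  seg1 = sqrt((0.3)^2 + (-0.4)^2) = 0.5
  seg2 = sqrt((-2.5)^2 + (-0.7)^2) = 2.5962
  seg3 = sqrt((-0.4)^2 + (4.5)^2) = 4.5177
  seg4 = sqrt((-5.7)^2 + (-2.9)^2) = 6.3953
Total = 14.0092


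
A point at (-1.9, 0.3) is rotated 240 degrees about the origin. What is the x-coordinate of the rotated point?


x' = x*cos(theta) - y*sin(theta)
cos(240 deg) = -0.5, sin(240 deg) = -0.866
x' = -1.9 * -0.5 - 0.3 * -0.866
= 0.95 - -0.2598
= 1.2098


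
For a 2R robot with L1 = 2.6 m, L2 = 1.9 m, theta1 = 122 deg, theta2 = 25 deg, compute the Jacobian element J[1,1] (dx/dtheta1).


J[1,1] = -L1*sin(t1) - L2*sin(t1+t2)
= -2.6*sin(122) - 1.9*sin(147)
= -3.2397


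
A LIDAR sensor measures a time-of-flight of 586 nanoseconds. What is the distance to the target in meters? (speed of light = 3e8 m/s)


tof = 586 ns = 5.86e-07 s
dist = c * tof / 2
= 3e8 * 5.86e-07 / 2
= 87.9 m


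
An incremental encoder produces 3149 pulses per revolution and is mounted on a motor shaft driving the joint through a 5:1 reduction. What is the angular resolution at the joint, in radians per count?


counts per rev = 3149
effective counts at joint = 3149 * 5 = 15745
resolution = 2*pi / 15745
= 3.9906e-04 rad/count


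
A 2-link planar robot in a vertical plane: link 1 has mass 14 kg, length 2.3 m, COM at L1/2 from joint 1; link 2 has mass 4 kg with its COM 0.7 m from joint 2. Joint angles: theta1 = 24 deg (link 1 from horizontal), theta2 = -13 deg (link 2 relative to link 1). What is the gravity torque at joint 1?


Horizontal distance from joint 1 to link-1 COM:
  x_c1 = (L1/2)*cos(t1) = 1.15 * 0.9135 = 1.0506 m
Horizontal distance from joint 1 to link-2 COM:
  x_c2 = L1*cos(t1) + Lc2*cos(t1+t2)
       = 2.3*0.9135 + 0.7*0.9816 = 2.7883 m
tau1 = m1*g*x_c1 + m2*g*x_c2
     = 14*9.81*1.0506 + 4*9.81*2.7883
     = 144.2863 + 109.4126
     = 253.6989 Nm


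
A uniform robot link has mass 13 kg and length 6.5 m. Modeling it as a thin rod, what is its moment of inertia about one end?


I = (1/3) * m * L^2
= (1/3) * 13 * 6.5^2
= 0.333333 * 13 * 42.25
= 183.0833 kg*m^2


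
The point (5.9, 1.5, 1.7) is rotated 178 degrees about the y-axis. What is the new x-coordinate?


Rotation about y-axis: x' = x*cos(theta) + z*sin(theta)
= 5.9 * -0.9994 + 1.7 * 0.0349
= -5.8371


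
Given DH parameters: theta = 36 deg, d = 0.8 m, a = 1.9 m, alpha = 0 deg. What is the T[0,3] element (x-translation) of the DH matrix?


T[0,3] = a * cos(theta)
= 1.9 * cos(36 deg)
= 1.9 * 0.809
= 1.5371


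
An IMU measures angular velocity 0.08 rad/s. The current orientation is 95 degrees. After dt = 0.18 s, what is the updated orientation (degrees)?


delta_theta = w * dt = 0.08 * 0.18 = 0.0144 rad
= 0.8251 deg
theta_new = 95 + 0.8251 = 95.8251 deg


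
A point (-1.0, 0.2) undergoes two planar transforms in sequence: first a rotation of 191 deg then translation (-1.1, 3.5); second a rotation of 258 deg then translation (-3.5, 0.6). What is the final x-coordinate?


After transform 1:
x1 = cos(191)*-1.0 - sin(191)*0.2 + -1.1 = -0.0802
y1 = sin(191)*-1.0 + cos(191)*0.2 + 3.5 = 3.4945
After transform 2:
x2 = cos(258)*-0.0802 - sin(258)*3.4945 + -3.5
= -0.0652


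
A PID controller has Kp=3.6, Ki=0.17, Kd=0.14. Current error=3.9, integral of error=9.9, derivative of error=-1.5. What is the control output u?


u = Kp*e + Ki*int(e) + Kd*de/dt
= 3.6*3.9 + 0.17*9.9 + 0.14*(-1.5)
= 14.04 + 1.683 + -0.21
= 15.513


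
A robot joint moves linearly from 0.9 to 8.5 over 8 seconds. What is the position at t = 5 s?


s = t/T = 5/8 = 0.625
p(t) = p0 + (pf-p0)*s
= 0.9 + (8.5 - 0.9) * 0.625
= 5.65
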